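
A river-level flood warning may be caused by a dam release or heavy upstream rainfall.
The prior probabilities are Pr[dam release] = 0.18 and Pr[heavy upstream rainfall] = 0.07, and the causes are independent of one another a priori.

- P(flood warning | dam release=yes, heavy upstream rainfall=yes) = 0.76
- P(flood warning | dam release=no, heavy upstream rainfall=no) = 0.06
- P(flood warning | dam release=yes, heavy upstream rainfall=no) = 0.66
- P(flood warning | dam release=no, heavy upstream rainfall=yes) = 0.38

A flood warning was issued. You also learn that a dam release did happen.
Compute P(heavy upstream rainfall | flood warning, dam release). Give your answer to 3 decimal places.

Weight on heavy upstream rainfall=true, given the evidence: 0.76·0.07 = 0.053200
Denominator P(flood warning | dam release): 0.66·0.93 + 0.76·0.07 = 0.667000
Posterior = 0.053200 / 0.667000 ≈ 0.080

P(heavy upstream rainfall | flood warning, dam release) ≈ 0.080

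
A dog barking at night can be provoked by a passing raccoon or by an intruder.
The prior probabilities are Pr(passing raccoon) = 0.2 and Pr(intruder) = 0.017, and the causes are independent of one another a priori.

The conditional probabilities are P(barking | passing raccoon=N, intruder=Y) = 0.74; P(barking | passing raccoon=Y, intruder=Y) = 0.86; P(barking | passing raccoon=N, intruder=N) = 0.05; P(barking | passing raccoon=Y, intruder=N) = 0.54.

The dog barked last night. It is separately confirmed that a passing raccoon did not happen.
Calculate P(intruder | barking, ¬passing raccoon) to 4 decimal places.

P(intruder | barking, ¬passing raccoon) ≈ 0.2038

Weight on intruder=true, given the evidence: 0.74×0.017 = 0.012580
The normalizing constant is 0.05×0.983 + 0.74×0.017 = 0.061730
Posterior = 0.012580 / 0.061730 ≈ 0.2038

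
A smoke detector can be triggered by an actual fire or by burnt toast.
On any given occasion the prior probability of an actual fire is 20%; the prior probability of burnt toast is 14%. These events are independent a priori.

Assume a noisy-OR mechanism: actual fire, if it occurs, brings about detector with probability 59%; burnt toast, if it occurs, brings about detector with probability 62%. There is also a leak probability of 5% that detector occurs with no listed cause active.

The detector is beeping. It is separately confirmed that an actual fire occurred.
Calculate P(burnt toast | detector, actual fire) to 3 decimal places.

Under noisy-OR, P(detector | causes) = 1 − (1−0.05)·∏(1−qᵢ) over the active causes.
Enumerate both values of burnt toast and weight by the priors:
  P(detector | actual fire) = 0.6105*0.86 + 0.85199*0.14
        = 0.525030 + 0.119279 = 0.644309
The terms with burnt toast present sum to 0.119279, so
  P(burnt toast | detector, actual fire) = 0.119279 / 0.644309 ≈ 0.185

P(burnt toast | detector, actual fire) ≈ 0.185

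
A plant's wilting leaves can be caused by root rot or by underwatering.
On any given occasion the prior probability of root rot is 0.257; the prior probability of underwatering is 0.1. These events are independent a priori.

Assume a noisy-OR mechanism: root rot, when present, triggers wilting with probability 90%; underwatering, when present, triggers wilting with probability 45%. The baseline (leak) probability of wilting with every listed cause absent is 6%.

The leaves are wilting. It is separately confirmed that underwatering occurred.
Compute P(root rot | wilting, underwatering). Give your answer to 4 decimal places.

P(root rot | wilting, underwatering) ≈ 0.4044

Under noisy-OR, P(wilting | causes) = 1 − (1−0.06)·∏(1−qᵢ) over the active causes.
Sum P(wilting|·) weighted by the priors over both values of root rot:
  P(wilting | underwatering) = 0.483×0.743 + 0.9483×0.257
        = 0.358869 + 0.243713 = 0.602582
The terms with root rot present sum to 0.243713, so
  P(root rot | wilting, underwatering) = 0.243713 / 0.602582 ≈ 0.4044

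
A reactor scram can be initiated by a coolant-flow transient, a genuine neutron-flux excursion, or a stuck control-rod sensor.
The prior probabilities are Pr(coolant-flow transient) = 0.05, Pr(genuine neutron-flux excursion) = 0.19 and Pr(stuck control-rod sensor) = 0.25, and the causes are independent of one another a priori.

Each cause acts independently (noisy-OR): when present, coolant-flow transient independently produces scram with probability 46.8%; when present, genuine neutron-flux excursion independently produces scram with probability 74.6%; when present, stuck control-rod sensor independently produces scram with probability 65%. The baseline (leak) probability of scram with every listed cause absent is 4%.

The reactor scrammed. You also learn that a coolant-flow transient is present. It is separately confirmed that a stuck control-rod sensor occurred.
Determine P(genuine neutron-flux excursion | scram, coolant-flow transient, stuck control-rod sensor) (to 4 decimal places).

Under noisy-OR, P(scram | causes) = 1 − (1−0.04)·∏(1−qᵢ) over the active causes.
Weight on genuine neutron-flux excursion=true, given the evidence: 0.954597×0.19 = 0.181373
Denominator P(scram | coolant-flow transient, stuck control-rod sensor): 0.821248×0.81 + 0.954597×0.19 = 0.846584
P(genuine neutron-flux excursion | scram, coolant-flow transient, stuck control-rod sensor) = 0.181373/0.846584 ≈ 0.2142

P(genuine neutron-flux excursion | scram, coolant-flow transient, stuck control-rod sensor) ≈ 0.2142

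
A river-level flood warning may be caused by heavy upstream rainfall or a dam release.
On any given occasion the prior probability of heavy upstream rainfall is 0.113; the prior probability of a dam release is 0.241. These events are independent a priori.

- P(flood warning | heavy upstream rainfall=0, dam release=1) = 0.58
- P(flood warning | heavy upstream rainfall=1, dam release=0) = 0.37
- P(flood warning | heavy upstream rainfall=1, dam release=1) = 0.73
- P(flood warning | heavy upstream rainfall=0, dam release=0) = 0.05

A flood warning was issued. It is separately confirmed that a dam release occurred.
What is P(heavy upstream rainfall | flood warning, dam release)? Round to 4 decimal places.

Enumerate both values of heavy upstream rainfall and weight by the priors:
  P(flood warning | dam release) = 0.58·0.887 + 0.73·0.113
        = 0.514460 + 0.082490 = 0.596950
Configurations with heavy upstream rainfall contribute 0.082490, so
  P(heavy upstream rainfall | flood warning, dam release) = 0.082490 / 0.596950 ≈ 0.1382

P(heavy upstream rainfall | flood warning, dam release) ≈ 0.1382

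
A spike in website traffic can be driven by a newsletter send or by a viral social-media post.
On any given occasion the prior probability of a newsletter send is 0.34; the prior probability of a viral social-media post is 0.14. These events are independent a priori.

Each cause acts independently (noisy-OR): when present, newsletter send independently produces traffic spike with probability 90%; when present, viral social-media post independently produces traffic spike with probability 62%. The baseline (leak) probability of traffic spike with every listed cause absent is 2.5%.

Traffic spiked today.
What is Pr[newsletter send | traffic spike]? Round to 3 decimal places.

Pr[newsletter send | traffic spike] ≈ 0.811

Under noisy-OR, P(traffic spike | causes) = 1 − (1−0.025)·∏(1−qᵢ) over the active causes.
Numerator (weight on configurations with newsletter send): 0.263891 + 0.045836 = 0.309727
Normalizer over all consistent configurations: 0.025*0.66*0.86 + 0.6295*0.66*0.14 + 0.9025*0.34*0.86 + 0.96295*0.34*0.14 = 0.382083
P(newsletter send | traffic spike) = 0.309727/0.382083 ≈ 0.811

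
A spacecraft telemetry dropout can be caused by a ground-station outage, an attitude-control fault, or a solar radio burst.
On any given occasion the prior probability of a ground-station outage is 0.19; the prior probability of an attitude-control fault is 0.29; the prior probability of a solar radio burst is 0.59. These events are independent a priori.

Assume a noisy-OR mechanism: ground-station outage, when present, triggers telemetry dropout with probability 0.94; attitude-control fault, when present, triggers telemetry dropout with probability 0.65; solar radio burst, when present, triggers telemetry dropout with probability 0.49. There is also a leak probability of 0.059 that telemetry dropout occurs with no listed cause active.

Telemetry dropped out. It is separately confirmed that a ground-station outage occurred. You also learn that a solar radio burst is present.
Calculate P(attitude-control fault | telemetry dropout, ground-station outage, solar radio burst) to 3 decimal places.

Under noisy-OR, P(telemetry dropout | causes) = 1 − (1−0.059)·∏(1−qᵢ) over the active causes.
Enumerate both values of attitude-control fault and weight by the priors:
  P(telemetry dropout | ground-station outage, solar radio burst) = 0.971205*0.71 + 0.989922*0.29
        = 0.689556 + 0.287077 = 0.976633
The terms with attitude-control fault present sum to 0.287077, so
  P(attitude-control fault | telemetry dropout, ground-station outage, solar radio burst) = 0.287077 / 0.976633 ≈ 0.294

P(attitude-control fault | telemetry dropout, ground-station outage, solar radio burst) ≈ 0.294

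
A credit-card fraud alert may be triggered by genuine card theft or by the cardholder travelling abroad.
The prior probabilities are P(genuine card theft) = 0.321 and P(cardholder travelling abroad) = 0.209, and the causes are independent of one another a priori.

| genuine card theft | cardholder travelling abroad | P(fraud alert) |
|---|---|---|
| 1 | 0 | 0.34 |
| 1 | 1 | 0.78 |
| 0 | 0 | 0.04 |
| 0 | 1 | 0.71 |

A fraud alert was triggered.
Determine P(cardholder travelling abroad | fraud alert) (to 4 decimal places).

P(cardholder travelling abroad | fraud alert) ≈ 0.5868

Sum P(fraud alert|·) weighted by the priors over the 4 (genuine card theft, cardholder travelling abroad) configurations:
  P(fraud alert) = 0.04×0.679×0.791 + 0.71×0.679×0.209 + 0.34×0.321×0.791 + 0.78×0.321×0.209
        = 0.021484 + 0.100757 + 0.086330 + 0.052329 = 0.260900
Keeping only the cardholder travelling abroad-present terms gives 0.153086, so
  P(cardholder travelling abroad | fraud alert) = 0.153086 / 0.260900 ≈ 0.5868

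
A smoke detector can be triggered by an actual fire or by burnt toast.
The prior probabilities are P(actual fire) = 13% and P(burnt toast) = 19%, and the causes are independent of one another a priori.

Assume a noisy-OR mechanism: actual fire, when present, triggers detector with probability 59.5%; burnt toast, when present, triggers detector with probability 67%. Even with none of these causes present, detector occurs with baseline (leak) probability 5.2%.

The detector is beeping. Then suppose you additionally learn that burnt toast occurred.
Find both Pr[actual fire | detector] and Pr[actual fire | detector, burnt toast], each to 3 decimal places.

Under noisy-OR, P(detector | causes) = 1 − (1−0.052)·∏(1−qᵢ) over the active causes.
For the numerator, keep only actual fire=true terms: 0.064871 + 0.021571 = 0.086442
The normalizing constant is 0.052·0.87·0.81 + 0.68716·0.87·0.19 + 0.61606·0.13·0.81 + 0.8733·0.13·0.19 = 0.236674
Posterior = 0.086442 / 0.236674 ≈ 0.365

Now also conditioning on burnt toast=true:
Numerator (weight on configurations with actual fire): 0.8733*0.13 = 0.113529
The normalizing constant is 0.68716*0.87 + 0.8733*0.13 = 0.711358
P(actual fire | detector, burnt toast) = 0.113529/0.711358 ≈ 0.160
This is intercausal reasoning (explaining away): once burnt toast accounts for the detector, actual fire becomes less likely.

Pr[actual fire | detector] ≈ 0.365; Pr[actual fire | detector, burnt toast] ≈ 0.160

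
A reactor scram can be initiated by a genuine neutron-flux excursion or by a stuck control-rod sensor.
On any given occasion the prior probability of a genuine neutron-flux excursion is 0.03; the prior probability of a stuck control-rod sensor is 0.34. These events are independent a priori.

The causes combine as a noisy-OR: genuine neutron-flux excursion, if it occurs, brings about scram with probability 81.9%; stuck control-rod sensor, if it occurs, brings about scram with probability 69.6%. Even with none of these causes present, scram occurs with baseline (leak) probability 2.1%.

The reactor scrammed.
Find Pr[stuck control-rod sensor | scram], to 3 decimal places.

Under noisy-OR, P(scram | causes) = 1 − (1−0.021)·∏(1−qᵢ) over the active causes.
By total probability over the 4 (genuine neutron-flux excursion, stuck control-rod sensor) configurations:
  P(scram) = 0.021*0.97*0.66 + 0.702384*0.97*0.34 + 0.822801*0.03*0.66 + 0.946132*0.03*0.34
        = 0.013444 + 0.231646 + 0.016291 + 0.009651 = 0.271032
Configurations with stuck control-rod sensor contribute 0.241297, so
  P(stuck control-rod sensor | scram) = 0.241297 / 0.271032 ≈ 0.890

Pr[stuck control-rod sensor | scram] ≈ 0.890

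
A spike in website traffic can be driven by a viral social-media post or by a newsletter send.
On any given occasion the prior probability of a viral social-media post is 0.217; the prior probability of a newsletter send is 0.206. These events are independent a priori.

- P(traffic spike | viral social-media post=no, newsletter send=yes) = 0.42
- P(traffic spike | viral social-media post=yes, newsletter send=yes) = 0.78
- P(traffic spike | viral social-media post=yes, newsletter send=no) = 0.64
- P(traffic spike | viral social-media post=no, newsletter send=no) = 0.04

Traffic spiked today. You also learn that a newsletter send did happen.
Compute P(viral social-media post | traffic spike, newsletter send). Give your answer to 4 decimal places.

Enumerate both values of viral social-media post and weight by the priors:
  P(traffic spike | newsletter send) = 0.42*0.783 + 0.78*0.217
        = 0.328860 + 0.169260 = 0.498120
Configurations with viral social-media post contribute 0.169260, so
  P(viral social-media post | traffic spike, newsletter send) = 0.169260 / 0.498120 ≈ 0.3398

P(viral social-media post | traffic spike, newsletter send) ≈ 0.3398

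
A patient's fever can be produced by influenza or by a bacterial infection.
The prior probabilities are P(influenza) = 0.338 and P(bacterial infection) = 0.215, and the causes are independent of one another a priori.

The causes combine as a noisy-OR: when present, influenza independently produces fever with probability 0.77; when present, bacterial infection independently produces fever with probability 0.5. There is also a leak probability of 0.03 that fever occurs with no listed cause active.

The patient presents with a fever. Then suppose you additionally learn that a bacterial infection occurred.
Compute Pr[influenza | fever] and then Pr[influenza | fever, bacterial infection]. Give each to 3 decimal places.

Under noisy-OR, P(fever | causes) = 1 − (1−0.03)·∏(1−qᵢ) over the active causes.
Numerator (weight on configurations with influenza): 0.206135 + 0.064564 = 0.270699
Denominator P(fever): 0.03×0.662×0.785 + 0.515×0.662×0.215 + 0.7769×0.338×0.785 + 0.88845×0.338×0.215 = 0.359589
Posterior = 0.270699 / 0.359589 ≈ 0.753

With the extra evidence:
For the numerator, keep only influenza=true terms: 0.88845*0.338 = 0.300296
The normalizing constant is 0.515*0.662 + 0.88845*0.338 = 0.641226
P(influenza | fever, bacterial infection) = 0.300296/0.641226 ≈ 0.468

Pr[influenza | fever] ≈ 0.753; Pr[influenza | fever, bacterial infection] ≈ 0.468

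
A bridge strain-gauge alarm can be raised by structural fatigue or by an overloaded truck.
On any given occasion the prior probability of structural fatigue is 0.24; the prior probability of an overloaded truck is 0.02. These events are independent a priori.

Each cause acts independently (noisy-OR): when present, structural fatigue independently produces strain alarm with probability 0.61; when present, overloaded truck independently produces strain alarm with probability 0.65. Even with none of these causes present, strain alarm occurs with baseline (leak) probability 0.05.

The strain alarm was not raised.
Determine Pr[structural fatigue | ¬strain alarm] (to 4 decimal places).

Pr[structural fatigue | ¬strain alarm] ≈ 0.1097

Under noisy-OR, P(strain alarm | causes) = 1 − (1−0.05)·∏(1−qᵢ) over the active causes.
For the numerator, keep only structural fatigue=true terms: 0.087142 + 0.000622 = 0.087764
The normalizing constant is 0.95×0.76×0.98 + 0.3325×0.76×0.02 + 0.3705×0.24×0.98 + 0.129675×0.24×0.02 = 0.800378
Posterior = 0.087764 / 0.800378 ≈ 0.1097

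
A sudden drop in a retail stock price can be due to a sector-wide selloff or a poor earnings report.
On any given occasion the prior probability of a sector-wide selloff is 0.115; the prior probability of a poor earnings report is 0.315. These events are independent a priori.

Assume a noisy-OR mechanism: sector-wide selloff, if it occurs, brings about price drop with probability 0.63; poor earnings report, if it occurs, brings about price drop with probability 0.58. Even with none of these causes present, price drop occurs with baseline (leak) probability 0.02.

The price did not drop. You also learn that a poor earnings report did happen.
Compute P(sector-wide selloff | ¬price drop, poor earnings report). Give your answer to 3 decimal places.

Under noisy-OR, P(price drop | causes) = 1 − (1−0.02)·∏(1−qᵢ) over the active causes.
For the numerator, keep only sector-wide selloff=true terms: 0.152292×0.115 = 0.017514
Denominator P(¬price drop | poor earnings report): 0.4116×0.885 + 0.152292×0.115 = 0.381780
Posterior = 0.017514 / 0.381780 ≈ 0.046

P(sector-wide selloff | ¬price drop, poor earnings report) ≈ 0.046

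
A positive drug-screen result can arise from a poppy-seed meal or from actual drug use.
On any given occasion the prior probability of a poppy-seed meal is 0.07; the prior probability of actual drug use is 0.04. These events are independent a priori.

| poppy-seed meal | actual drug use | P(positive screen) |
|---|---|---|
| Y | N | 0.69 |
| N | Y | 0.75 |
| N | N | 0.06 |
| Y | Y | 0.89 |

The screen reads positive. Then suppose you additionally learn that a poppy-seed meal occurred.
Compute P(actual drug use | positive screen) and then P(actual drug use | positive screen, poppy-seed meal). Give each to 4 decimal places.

Sum P(positive screen|·) weighted by the priors over the 4 (poppy-seed meal, actual drug use) configurations:
  P(positive screen) = 0.06*0.93*0.96 + 0.75*0.93*0.04 + 0.69*0.07*0.96 + 0.89*0.07*0.04
        = 0.053568 + 0.027900 + 0.046368 + 0.002492 = 0.130328
The terms with actual drug use present sum to 0.030392, so
  P(actual drug use | positive screen) = 0.030392 / 0.130328 ≈ 0.2332

With the extra evidence:
Numerator (weight on configurations with actual drug use): 0.89×0.04 = 0.035600
Normalizer over all consistent configurations: 0.69×0.96 + 0.89×0.04 = 0.698000
Posterior = 0.035600 / 0.698000 ≈ 0.0510
Conditioning on poppy-seed meal lowers the posterior on actual drug use: the classic explaining-away effect in a common-effect structure.

P(actual drug use | positive screen) ≈ 0.2332; P(actual drug use | positive screen, poppy-seed meal) ≈ 0.0510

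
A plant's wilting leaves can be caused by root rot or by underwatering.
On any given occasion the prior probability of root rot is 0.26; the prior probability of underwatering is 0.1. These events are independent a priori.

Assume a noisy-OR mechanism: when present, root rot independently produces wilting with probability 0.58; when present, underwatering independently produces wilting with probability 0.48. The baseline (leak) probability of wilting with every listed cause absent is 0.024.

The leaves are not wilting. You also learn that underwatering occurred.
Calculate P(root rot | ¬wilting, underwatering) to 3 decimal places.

Under noisy-OR, P(wilting | causes) = 1 − (1−0.024)·∏(1−qᵢ) over the active causes.
By total probability over both values of root rot:
  P(¬wilting | underwatering) = 0.50752×0.74 + 0.213158×0.26
        = 0.375565 + 0.055421 = 0.430986
The terms with root rot present sum to 0.055421, so
  P(root rot | ¬wilting, underwatering) = 0.055421 / 0.430986 ≈ 0.129

P(root rot | ¬wilting, underwatering) ≈ 0.129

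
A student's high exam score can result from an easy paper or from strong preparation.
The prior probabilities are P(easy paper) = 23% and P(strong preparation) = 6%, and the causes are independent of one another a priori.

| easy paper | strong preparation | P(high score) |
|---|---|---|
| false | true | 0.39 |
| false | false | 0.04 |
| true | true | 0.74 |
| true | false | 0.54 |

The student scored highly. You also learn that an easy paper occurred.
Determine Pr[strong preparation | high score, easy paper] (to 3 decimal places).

Numerator (weight on configurations with strong preparation): 0.74·0.06 = 0.044400
The normalizing constant is 0.54·0.94 + 0.74·0.06 = 0.552000
Posterior = 0.044400 / 0.552000 ≈ 0.080

Pr[strong preparation | high score, easy paper] ≈ 0.080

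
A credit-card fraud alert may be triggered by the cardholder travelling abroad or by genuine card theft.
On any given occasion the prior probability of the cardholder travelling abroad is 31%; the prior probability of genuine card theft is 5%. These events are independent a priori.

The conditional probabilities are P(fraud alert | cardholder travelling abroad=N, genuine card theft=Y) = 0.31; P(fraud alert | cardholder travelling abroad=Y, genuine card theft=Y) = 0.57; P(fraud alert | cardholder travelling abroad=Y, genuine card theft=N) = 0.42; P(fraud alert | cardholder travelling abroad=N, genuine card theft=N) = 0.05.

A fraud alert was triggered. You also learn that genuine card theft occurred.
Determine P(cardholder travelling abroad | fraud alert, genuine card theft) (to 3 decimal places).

P(fraud alert | genuine card theft) = 0.31·0.69 + 0.57·0.31 = 0.213900 + 0.176700 = 0.390600
Of this, 0.176700 comes from 0.57·0.31 (the cardholder travelling abroad=true cases).
So P(cardholder travelling abroad | fraud alert, genuine card theft) = 0.176700/0.390600 ≈ 0.452.

P(cardholder travelling abroad | fraud alert, genuine card theft) ≈ 0.452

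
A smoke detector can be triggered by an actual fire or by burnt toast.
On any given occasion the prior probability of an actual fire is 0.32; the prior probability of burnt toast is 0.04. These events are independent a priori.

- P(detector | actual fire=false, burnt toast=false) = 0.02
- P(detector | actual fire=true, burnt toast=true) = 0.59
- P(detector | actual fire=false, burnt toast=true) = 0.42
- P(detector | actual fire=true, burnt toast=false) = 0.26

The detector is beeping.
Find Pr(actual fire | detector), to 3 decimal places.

Sum P(detector|·) weighted by the priors over the 4 (actual fire, burnt toast) configurations:
  P(detector) = 0.02*0.68*0.96 + 0.42*0.68*0.04 + 0.26*0.32*0.96 + 0.59*0.32*0.04
        = 0.013056 + 0.011424 + 0.079872 + 0.007552 = 0.111904
Keeping only the actual fire-present terms gives 0.087424, so
  P(actual fire | detector) = 0.087424 / 0.111904 ≈ 0.781

Pr(actual fire | detector) ≈ 0.781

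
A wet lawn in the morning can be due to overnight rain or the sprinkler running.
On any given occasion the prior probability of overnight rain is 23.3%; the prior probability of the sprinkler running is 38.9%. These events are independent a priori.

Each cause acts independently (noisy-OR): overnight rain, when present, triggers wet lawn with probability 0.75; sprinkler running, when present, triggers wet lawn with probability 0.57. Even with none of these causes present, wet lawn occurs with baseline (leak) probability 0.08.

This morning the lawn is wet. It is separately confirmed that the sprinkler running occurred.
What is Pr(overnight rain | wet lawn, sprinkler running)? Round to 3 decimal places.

Under noisy-OR, P(wet lawn | causes) = 1 − (1−0.08)·∏(1−qᵢ) over the active causes.
Weight on overnight rain=true, given the evidence: 0.9011×0.233 = 0.209956
Normalizer over all consistent configurations: 0.6044×0.767 + 0.9011×0.233 = 0.673531
P(overnight rain | wet lawn, sprinkler running) = 0.209956/0.673531 ≈ 0.312

Pr(overnight rain | wet lawn, sprinkler running) ≈ 0.312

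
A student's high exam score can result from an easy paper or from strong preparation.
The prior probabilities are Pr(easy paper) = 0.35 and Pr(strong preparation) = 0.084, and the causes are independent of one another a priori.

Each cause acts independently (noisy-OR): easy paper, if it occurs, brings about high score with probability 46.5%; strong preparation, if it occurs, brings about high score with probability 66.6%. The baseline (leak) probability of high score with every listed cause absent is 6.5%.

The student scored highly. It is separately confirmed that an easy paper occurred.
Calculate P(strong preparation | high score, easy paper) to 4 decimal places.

P(strong preparation | high score, easy paper) ≈ 0.1326

Under noisy-OR, P(high score | causes) = 1 − (1−0.065)·∏(1−qᵢ) over the active causes.
P(high score | easy paper) = 0.499775×0.916 + 0.832925×0.084 = 0.457794 + 0.069966 = 0.527760
The strong preparation-present share is 0.832925×0.084 = 0.069966.
So P(strong preparation | high score, easy paper) = 0.069966/0.527760 ≈ 0.1326.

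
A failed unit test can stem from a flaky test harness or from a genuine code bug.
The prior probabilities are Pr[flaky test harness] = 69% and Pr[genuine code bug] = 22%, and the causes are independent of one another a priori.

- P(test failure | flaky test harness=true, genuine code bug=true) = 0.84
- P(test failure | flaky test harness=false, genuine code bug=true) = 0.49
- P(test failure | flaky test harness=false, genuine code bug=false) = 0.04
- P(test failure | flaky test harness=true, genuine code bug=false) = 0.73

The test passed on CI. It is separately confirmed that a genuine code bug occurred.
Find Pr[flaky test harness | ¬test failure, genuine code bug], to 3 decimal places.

Sum P(¬test failure|·) weighted by the priors over both values of flaky test harness:
  P(¬test failure | genuine code bug) = 0.51*0.31 + 0.16*0.69
        = 0.158100 + 0.110400 = 0.268500
Keeping only the flaky test harness-present terms gives 0.110400, so
  P(flaky test harness | ¬test failure, genuine code bug) = 0.110400 / 0.268500 ≈ 0.411

Pr[flaky test harness | ¬test failure, genuine code bug] ≈ 0.411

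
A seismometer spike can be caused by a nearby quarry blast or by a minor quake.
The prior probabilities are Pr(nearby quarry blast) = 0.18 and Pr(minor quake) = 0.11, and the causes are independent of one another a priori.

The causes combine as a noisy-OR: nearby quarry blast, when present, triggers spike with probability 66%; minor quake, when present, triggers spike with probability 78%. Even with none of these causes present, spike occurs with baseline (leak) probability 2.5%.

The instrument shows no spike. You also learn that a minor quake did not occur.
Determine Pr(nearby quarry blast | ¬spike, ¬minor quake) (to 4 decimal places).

Under noisy-OR, P(spike | causes) = 1 − (1−0.025)·∏(1−qᵢ) over the active causes.
Enumerate both values of nearby quarry blast and weight by the priors:
  P(¬spike | ¬minor quake) = 0.975·0.82 + 0.3315·0.18
        = 0.799500 + 0.059670 = 0.859170
The terms with nearby quarry blast present sum to 0.059670, so
  P(nearby quarry blast | ¬spike, ¬minor quake) = 0.059670 / 0.859170 ≈ 0.0695

Pr(nearby quarry blast | ¬spike, ¬minor quake) ≈ 0.0695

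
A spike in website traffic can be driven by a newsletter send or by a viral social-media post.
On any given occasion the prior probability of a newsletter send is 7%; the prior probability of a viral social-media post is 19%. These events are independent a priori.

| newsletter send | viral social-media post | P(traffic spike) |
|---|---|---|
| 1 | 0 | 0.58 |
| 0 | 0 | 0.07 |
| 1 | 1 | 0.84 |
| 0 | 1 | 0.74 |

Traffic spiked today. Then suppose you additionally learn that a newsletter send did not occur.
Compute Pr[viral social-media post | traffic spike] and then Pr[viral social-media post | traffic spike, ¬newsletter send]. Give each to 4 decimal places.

Pr[viral social-media post | traffic spike] ≈ 0.6237; Pr[viral social-media post | traffic spike, ¬newsletter send] ≈ 0.7126

By total probability over the 4 (newsletter send, viral social-media post) configurations:
  P(traffic spike) = 0.07·0.93·0.81 + 0.74·0.93·0.19 + 0.58·0.07·0.81 + 0.84·0.07·0.19
        = 0.052731 + 0.130758 + 0.032886 + 0.011172 = 0.227547
The terms with viral social-media post present sum to 0.141930, so
  P(viral social-media post | traffic spike) = 0.141930 / 0.227547 ≈ 0.6237

Now also conditioning on newsletter send≠true:
Sum P(traffic spike|·) weighted by the priors over both values of viral social-media post:
  P(traffic spike | ¬newsletter send) = 0.07×0.81 + 0.74×0.19
        = 0.056700 + 0.140600 = 0.197300
Keeping only the viral social-media post-present terms gives 0.140600, so
  P(viral social-media post | traffic spike, ¬newsletter send) = 0.140600 / 0.197300 ≈ 0.7126
With newsletter send excluded, viral social-media post must carry more of the explanatory weight for the traffic spike.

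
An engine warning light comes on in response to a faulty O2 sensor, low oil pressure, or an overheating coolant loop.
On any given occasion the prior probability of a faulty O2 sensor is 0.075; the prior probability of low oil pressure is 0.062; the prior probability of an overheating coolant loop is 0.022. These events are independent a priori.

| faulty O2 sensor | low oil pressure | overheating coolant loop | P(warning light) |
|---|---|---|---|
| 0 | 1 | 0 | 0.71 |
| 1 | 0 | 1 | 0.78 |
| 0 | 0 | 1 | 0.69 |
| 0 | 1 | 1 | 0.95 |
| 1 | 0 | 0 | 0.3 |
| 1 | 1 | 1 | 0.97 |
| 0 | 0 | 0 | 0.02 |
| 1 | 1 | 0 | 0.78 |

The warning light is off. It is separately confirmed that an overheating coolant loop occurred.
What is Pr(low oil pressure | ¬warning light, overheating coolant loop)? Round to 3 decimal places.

Weight on low oil pressure=true, given the evidence: 0.002868 + 0.000139 = 0.003007
The normalizing constant is 0.31·0.925·0.938 + 0.05·0.925·0.062 + 0.22·0.075·0.938 + 0.03·0.075·0.062 = 0.287455
P(low oil pressure | ¬warning light, overheating coolant loop) = 0.003007/0.287455 ≈ 0.010

Pr(low oil pressure | ¬warning light, overheating coolant loop) ≈ 0.010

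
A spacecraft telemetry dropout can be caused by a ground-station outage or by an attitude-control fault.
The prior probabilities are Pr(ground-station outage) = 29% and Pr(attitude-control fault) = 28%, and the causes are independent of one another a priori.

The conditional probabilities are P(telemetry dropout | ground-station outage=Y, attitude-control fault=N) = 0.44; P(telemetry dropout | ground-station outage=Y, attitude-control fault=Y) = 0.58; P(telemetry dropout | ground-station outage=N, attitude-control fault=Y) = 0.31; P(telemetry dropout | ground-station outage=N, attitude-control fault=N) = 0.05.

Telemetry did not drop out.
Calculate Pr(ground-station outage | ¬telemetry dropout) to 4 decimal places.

For the numerator, keep only ground-station outage=true terms: 0.116928 + 0.034104 = 0.151032
The normalizing constant is 0.95×0.71×0.72 + 0.69×0.71×0.28 + 0.56×0.29×0.72 + 0.42×0.29×0.28 = 0.773844
P(ground-station outage | ¬telemetry dropout) = 0.151032/0.773844 ≈ 0.1952

Pr(ground-station outage | ¬telemetry dropout) ≈ 0.1952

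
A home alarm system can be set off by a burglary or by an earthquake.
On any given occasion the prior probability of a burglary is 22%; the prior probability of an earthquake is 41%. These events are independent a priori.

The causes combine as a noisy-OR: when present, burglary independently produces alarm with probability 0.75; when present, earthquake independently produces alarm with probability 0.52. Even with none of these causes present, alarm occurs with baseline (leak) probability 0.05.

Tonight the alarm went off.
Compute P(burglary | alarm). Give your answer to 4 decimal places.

Under noisy-OR, P(alarm | causes) = 1 − (1−0.05)·∏(1−qᵢ) over the active causes.
P(alarm) = 0.05·0.78·0.59 + 0.544·0.78·0.41 + 0.7625·0.22·0.59 + 0.886·0.22·0.41 = 0.023010 + 0.173971 + 0.098972 + 0.079917 = 0.375870
The burglary-present share is 0.098972 + 0.079917 = 0.178889.
Hence the posterior is 0.178889/0.375870 ≈ 0.4759.

P(burglary | alarm) ≈ 0.4759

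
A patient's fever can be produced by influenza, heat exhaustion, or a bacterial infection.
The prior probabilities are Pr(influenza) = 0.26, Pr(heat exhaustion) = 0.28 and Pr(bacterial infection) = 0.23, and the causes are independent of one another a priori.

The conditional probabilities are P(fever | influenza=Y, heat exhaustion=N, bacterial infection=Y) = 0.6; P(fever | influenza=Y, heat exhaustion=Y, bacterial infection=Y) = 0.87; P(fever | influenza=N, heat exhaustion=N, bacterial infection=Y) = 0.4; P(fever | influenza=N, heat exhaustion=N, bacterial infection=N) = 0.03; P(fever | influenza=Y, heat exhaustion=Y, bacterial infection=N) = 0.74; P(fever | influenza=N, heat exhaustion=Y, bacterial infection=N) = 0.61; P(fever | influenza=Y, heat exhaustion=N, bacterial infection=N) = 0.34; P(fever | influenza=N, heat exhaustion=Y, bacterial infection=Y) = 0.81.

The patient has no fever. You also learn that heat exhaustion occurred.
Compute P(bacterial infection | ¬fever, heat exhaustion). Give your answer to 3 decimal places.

P(bacterial infection | ¬fever, heat exhaustion) ≈ 0.128

Weight on bacterial infection=true, given the evidence: 0.032338 + 0.007774 = 0.040112
The normalizing constant is 0.39×0.74×0.77 + 0.19×0.74×0.23 + 0.26×0.26×0.77 + 0.13×0.26×0.23 = 0.314386
P(bacterial infection | ¬fever, heat exhaustion) = 0.040112/0.314386 ≈ 0.128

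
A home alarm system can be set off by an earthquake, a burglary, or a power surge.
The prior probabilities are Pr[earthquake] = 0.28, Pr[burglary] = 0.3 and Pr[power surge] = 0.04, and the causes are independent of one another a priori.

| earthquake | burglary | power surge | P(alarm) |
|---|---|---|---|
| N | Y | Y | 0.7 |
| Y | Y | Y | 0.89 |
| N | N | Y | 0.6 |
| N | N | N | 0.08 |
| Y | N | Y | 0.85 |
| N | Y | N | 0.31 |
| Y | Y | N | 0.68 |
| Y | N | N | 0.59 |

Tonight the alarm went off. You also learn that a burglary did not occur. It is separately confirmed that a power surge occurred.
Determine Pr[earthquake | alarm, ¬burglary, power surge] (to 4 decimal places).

For the numerator, keep only earthquake=true terms: 0.85*0.28 = 0.238000
Denominator P(alarm | ¬burglary, power surge): 0.6*0.72 + 0.85*0.28 = 0.670000
Posterior = 0.238000 / 0.670000 ≈ 0.3552

Pr[earthquake | alarm, ¬burglary, power surge] ≈ 0.3552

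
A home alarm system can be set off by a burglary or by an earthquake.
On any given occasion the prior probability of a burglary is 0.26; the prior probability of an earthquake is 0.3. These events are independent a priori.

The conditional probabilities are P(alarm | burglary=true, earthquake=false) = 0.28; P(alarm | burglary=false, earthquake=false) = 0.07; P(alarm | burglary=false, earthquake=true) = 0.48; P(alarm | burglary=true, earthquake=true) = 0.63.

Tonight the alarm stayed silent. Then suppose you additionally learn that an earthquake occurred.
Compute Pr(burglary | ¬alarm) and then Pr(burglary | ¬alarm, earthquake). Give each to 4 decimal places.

Weight on burglary=true, given the evidence: 0.131040 + 0.028860 = 0.159900
Normalizer over all consistent configurations: 0.93×0.74×0.7 + 0.52×0.74×0.3 + 0.72×0.26×0.7 + 0.37×0.26×0.3 = 0.757080
Posterior = 0.159900 / 0.757080 ≈ 0.2112

Now also conditioning on earthquake=true:
Weight on burglary=true, given the evidence: 0.37*0.26 = 0.096200
Normalizer over all consistent configurations: 0.52*0.74 + 0.37*0.26 = 0.481000
P(burglary | ¬alarm, earthquake) = 0.096200/0.481000 ≈ 0.2000

Pr(burglary | ¬alarm) ≈ 0.2112; Pr(burglary | ¬alarm, earthquake) ≈ 0.2000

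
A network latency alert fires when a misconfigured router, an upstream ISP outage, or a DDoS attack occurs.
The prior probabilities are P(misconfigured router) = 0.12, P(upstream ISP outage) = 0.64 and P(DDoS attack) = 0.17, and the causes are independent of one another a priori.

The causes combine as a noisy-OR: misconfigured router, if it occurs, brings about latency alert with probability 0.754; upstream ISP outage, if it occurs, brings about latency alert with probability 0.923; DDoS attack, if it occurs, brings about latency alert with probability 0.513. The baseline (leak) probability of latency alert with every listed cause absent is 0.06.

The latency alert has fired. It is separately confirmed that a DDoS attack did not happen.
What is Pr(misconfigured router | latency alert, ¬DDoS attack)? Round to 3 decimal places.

Under noisy-OR, P(latency alert | causes) = 1 − (1−0.06)·∏(1−qᵢ) over the active causes.
P(latency alert | ¬DDoS attack) = 0.06*0.88*0.36 + 0.92762*0.88*0.64 + 0.76876*0.12*0.36 + 0.982195*0.12*0.64 = 0.019008 + 0.522436 + 0.033210 + 0.075433 = 0.650087
Of this, 0.108643 comes from 0.033210 + 0.075433 (the misconfigured router=true cases).
P(misconfigured router | latency alert, ¬DDoS attack) = 0.108643 / 0.650087 ≈ 0.167

Pr(misconfigured router | latency alert, ¬DDoS attack) ≈ 0.167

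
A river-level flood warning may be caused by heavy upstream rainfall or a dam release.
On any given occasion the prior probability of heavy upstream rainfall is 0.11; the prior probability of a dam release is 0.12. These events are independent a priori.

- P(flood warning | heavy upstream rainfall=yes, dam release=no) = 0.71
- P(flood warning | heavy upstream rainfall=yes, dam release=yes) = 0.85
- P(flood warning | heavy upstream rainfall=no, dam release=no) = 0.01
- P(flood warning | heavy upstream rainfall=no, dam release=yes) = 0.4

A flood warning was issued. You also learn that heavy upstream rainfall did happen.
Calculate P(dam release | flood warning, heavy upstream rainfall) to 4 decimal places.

P(dam release | flood warning, heavy upstream rainfall) ≈ 0.1403

P(flood warning | heavy upstream rainfall) = 0.71·0.88 + 0.85·0.12 = 0.624800 + 0.102000 = 0.726800
The dam release-present share is 0.85·0.12 = 0.102000.
P(dam release | flood warning, heavy upstream rainfall) = 0.102000 / 0.726800 ≈ 0.1403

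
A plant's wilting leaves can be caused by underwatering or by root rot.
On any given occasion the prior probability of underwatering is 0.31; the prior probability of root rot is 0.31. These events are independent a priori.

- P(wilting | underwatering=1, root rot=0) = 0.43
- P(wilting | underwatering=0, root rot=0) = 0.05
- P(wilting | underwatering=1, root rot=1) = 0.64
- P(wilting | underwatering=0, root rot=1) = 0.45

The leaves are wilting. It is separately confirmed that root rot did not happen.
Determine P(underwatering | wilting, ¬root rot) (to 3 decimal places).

P(wilting | ¬root rot) = 0.05*0.69 + 0.43*0.31 = 0.034500 + 0.133300 = 0.167800
The underwatering-present share is 0.43*0.31 = 0.133300.
So P(underwatering | wilting, ¬root rot) = 0.133300/0.167800 ≈ 0.794.

P(underwatering | wilting, ¬root rot) ≈ 0.794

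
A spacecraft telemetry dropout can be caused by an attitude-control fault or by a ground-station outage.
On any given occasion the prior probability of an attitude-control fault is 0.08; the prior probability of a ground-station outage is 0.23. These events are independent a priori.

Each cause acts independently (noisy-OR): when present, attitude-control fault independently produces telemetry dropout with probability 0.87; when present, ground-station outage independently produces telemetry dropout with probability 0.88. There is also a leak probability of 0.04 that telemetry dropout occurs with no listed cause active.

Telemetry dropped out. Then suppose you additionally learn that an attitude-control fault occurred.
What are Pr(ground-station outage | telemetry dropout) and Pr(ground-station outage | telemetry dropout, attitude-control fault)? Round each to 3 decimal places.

Under noisy-OR, P(telemetry dropout | causes) = 1 − (1−0.04)·∏(1−qᵢ) over the active causes.
Sum P(telemetry dropout|·) weighted by the priors over the 4 (attitude-control fault, ground-station outage) configurations:
  P(telemetry dropout) = 0.04×0.92×0.77 + 0.8848×0.92×0.23 + 0.8752×0.08×0.77 + 0.985024×0.08×0.23
        = 0.028336 + 0.187224 + 0.053912 + 0.018124 = 0.287596
Configurations with ground-station outage contribute 0.205348, so
  P(ground-station outage | telemetry dropout) = 0.205348 / 0.287596 ≈ 0.714

Now condition on the additional information:
Enumerate both values of ground-station outage and weight by the priors:
  P(telemetry dropout | attitude-control fault) = 0.8752·0.77 + 0.985024·0.23
        = 0.673904 + 0.226556 = 0.900460
Configurations with ground-station outage contribute 0.226556, so
  P(ground-station outage | telemetry dropout, attitude-control fault) = 0.226556 / 0.900460 ≈ 0.252
— attitude-control fault explains away the evidence for ground-station outage.

Pr(ground-station outage | telemetry dropout) ≈ 0.714; Pr(ground-station outage | telemetry dropout, attitude-control fault) ≈ 0.252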